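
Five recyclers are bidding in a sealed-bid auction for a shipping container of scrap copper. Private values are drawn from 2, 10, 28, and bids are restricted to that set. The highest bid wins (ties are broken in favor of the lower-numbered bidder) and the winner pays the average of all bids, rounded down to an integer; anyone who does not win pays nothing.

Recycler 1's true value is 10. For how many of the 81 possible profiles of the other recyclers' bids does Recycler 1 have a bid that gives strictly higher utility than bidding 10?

Others bid (2, 2, 2, 2): truth gives 7; bid 2 gives 8 > 7. Violating.
Others bid (2, 2, 2, 10): truth gives 5; no alternative beats it.
Others bid (2, 2, 2, 28): truth gives 0; no alternative beats it.
(Checking all 81 profiles: 1 has a profitable deviation, 80 do not.)

1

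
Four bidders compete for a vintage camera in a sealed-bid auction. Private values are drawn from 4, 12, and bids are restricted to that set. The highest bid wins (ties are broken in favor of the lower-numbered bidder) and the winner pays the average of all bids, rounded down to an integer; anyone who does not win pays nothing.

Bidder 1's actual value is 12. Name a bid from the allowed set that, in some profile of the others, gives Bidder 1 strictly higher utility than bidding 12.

4

Suppose Bidder 2 bids 4, Bidder 3 bids 4 and Bidder 4 bids 4.
Bid 12: wins, pays 6, utility 12 - 6 = 6.
Bid 4: wins, pays 4, utility 12 - 4 = 8.
So bidding 4 beats truth here (8 > 6).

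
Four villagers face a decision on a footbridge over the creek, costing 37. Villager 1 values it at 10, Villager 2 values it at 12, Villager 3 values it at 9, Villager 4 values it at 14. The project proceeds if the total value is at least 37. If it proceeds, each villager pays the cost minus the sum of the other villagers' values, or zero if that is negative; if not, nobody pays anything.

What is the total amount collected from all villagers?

13

Total value 45 ≥ cost 37, so it is built.
Villager 1: others sum to 35; max(0, 37 - 35) = 2.
Villager 2: others sum to 33; max(0, 37 - 33) = 4.
Villager 3: others sum to 36; max(0, 37 - 36) = 1.
Villager 4: others sum to 31; max(0, 37 - 31) = 6.
Total collected = 2 + 4 + 1 + 6 = 13.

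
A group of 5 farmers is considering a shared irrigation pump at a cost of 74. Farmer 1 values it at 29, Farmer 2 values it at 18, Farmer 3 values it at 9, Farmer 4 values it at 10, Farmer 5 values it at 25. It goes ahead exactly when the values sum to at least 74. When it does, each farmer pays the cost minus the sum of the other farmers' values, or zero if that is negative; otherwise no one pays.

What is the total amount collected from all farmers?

21

Total value 91 ≥ cost 74, so it is built.
Farmer 1: others sum to 62; max(0, 74 - 62) = 12.
Farmer 2: others sum to 73; max(0, 74 - 73) = 1.
Farmer 3: others sum to 82; max(0, 74 - 82) = 0.
Farmer 4: others sum to 81; max(0, 74 - 81) = 0.
Farmer 5: others sum to 66; max(0, 74 - 66) = 8.
Total collected = 12 + 1 + 0 + 0 + 8 = 21.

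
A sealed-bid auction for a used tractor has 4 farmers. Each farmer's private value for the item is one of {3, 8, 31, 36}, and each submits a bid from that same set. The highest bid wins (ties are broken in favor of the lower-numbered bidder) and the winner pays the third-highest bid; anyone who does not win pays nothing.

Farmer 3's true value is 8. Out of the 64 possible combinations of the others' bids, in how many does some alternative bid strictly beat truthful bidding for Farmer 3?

6

Others bid (3, 3, 31): truth gives 0; bid 31 gives 5 > 0. Violating.
Others bid (3, 3, 36): truth gives 0; bid 36 gives 5 > 0. Violating.
Others bid (3, 8, 3): truth gives 0; bid 31 gives 5 > 0. Violating.
Others bid (3, 31, 3): truth gives 0; bid 36 gives 5 > 0. Violating.
Others bid (3, 3, 3): truth gives 5; no alternative beats it.
Others bid (3, 3, 8): truth gives 5; no alternative beats it.
(Checking all 64 profiles: 6 have a profitable deviation, 58 do not.)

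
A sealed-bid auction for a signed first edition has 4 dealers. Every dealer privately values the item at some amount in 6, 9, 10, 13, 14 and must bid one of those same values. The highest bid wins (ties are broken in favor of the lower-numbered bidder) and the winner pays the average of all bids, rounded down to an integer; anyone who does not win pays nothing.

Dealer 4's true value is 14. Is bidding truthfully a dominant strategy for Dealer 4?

Consider the case where Dealer 1 bids 6, Dealer 2 bids 6 and Dealer 3 bids 6.
Truthful bid 14: wins, pays 8, utility 14 - 8 = 6.
Bid 9 instead: wins, pays 6, utility 14 - 6 = 8.
Since 8 > 6, bidding 9 is strictly better here, so truthful bidding is not dominant.

No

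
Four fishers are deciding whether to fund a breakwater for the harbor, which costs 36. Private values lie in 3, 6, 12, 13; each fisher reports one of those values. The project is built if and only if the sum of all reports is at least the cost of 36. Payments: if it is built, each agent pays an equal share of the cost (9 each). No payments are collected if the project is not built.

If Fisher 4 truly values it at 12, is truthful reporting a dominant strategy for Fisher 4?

Yes

Check each profile of the others' reports and compare truth against every alternative report.
Others report (3, 12, 12): truth gives 3, best alternative gives 3.
Others report (3, 12, 13): truth gives 3, best alternative gives 3.
Others report (3, 13, 12): truth gives 3, best alternative gives 3.
Others report (3, 13, 13): truth gives 3, best alternative gives 3.
Others report (6, 6, 12): truth gives 3, best alternative gives 3.
Others report (6, 6, 13): truth gives 3, best alternative gives 3.
(Remaining 58 profiles checked similarly; truth is weakly best in each.)
In every case the truthful report is at least as good as any alternative, so it is a dominant strategy.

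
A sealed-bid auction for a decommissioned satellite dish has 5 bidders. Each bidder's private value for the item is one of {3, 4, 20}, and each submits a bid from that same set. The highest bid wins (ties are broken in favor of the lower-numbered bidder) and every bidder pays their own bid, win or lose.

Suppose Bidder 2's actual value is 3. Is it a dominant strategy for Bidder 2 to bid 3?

Consider the case where Bidder 1 bids 3, Bidder 3 bids 3, Bidder 4 bids 3 and Bidder 5 bids 3.
Truthful bid 3: loses but pays 3, utility -3.
Bid 4 instead: wins, pays 4, utility 3 - 4 = -1.
Since -1 > -3, bidding 4 is strictly better here, so truthful bidding is not dominant.

No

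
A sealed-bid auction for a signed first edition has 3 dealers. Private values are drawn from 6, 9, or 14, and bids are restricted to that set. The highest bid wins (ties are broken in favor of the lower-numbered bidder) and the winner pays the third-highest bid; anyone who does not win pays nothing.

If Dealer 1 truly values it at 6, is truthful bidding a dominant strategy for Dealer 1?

Yes

Check each profile of the others' bids and compare truth against every alternative bid.
Others bid (9, 9): truth gives 0, best alternative gives -3.
Others bid (6, 6): truth gives 0, best alternative gives 0.
Others bid (6, 9): truth gives 0, best alternative gives 0.
Others bid (6, 14): truth gives 0, best alternative gives 0.
Others bid (9, 6): truth gives 0, best alternative gives 0.
Others bid (9, 14): truth gives 0, best alternative gives 0.
(Remaining 3 profiles checked similarly; truth is weakly best in each.)
In every case the truthful bid is at least as good as any alternative, so it is a dominant strategy.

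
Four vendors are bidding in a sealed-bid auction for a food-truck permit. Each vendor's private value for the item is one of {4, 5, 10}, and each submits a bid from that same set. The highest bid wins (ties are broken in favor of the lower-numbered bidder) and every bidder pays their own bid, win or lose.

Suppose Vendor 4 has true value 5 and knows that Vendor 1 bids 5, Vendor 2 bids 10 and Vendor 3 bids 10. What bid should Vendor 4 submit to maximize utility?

4

Bid 4: loses but pays 4, utility -4.
Bid 5: loses but pays 5, utility -5.
Bid 10: loses but pays 10, utility -10.
The best choice is 4 with utility -4.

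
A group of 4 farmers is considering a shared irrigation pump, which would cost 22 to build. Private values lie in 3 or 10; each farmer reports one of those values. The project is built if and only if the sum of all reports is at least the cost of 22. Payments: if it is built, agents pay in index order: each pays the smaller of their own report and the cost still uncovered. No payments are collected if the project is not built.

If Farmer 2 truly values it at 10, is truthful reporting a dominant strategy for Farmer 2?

No

Consider the case where Farmer 1 reports 3, Farmer 3 reports 10 and Farmer 4 reports 10.
Truthful report 10: project built, pays 10, utility 10 - 10 = 0.
Report 3 instead: project built, pays 3, utility 10 - 3 = 7.
Since 7 > 0, reporting 3 is strictly better here, so truthful reporting is not dominant.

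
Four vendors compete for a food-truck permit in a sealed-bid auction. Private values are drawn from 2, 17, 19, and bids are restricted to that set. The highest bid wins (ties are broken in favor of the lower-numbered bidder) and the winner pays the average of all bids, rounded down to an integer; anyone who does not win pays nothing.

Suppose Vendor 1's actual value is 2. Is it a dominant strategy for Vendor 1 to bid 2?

Check each profile of the others' bids and compare truth against every alternative bid.
Others bid (17, 17, 17): truth gives 0, best alternative gives -15.
Others bid (2, 17, 17): truth gives 0, best alternative gives -11.
Others bid (17, 2, 17): truth gives 0, best alternative gives -11.
Others bid (17, 17, 2): truth gives 0, best alternative gives -11.
Others bid (2, 2, 17): truth gives 0, best alternative gives -7.
Others bid (2, 17, 2): truth gives 0, best alternative gives -7.
(Remaining 21 profiles checked similarly; truth is weakly best in each.)
In every case the truthful bid is at least as good as any alternative, so it is a dominant strategy.

Yes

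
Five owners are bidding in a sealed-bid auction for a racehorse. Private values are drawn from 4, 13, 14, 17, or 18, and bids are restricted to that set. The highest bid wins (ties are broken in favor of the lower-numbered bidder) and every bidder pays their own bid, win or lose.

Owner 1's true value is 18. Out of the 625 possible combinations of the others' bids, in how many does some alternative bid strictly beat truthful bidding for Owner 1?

256

Others bid (4, 4, 4, 4): truth gives 0; bid 4 gives 14 > 0. Violating.
Others bid (4, 4, 4, 13): truth gives 0; bid 13 gives 5 > 0. Violating.
Others bid (4, 4, 4, 14): truth gives 0; bid 14 gives 4 > 0. Violating.
Others bid (4, 4, 4, 17): truth gives 0; bid 17 gives 1 > 0. Violating.
Others bid (4, 4, 4, 18): truth gives 0; no alternative beats it.
Others bid (4, 4, 13, 18): truth gives 0; no alternative beats it.
(Checking all 625 profiles: 256 have a profitable deviation, 369 do not.)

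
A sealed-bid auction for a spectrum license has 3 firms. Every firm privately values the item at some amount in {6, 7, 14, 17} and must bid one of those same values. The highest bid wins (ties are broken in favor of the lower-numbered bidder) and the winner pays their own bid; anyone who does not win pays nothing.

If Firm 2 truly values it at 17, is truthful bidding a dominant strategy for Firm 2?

Consider the case where Firm 1 bids 6 and Firm 3 bids 6.
Truthful bid 17: wins, pays 17, utility 17 - 17 = 0.
Bid 7 instead: wins, pays 7, utility 17 - 7 = 10.
Since 10 > 0, bidding 7 is strictly better here, so truthful bidding is not dominant.

No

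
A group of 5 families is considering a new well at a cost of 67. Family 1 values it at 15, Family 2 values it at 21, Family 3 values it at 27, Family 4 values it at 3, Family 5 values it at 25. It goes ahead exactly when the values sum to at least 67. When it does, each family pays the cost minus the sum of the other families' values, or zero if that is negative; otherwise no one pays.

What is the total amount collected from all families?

Total value 91 ≥ cost 67, so it is built.
Family 1: others sum to 76; max(0, 67 - 76) = 0.
Family 2: others sum to 70; max(0, 67 - 70) = 0.
Family 3: others sum to 64; max(0, 67 - 64) = 3.
Family 4: others sum to 88; max(0, 67 - 88) = 0.
Family 5: others sum to 66; max(0, 67 - 66) = 1.
Total collected = 0 + 0 + 3 + 0 + 1 = 4.

4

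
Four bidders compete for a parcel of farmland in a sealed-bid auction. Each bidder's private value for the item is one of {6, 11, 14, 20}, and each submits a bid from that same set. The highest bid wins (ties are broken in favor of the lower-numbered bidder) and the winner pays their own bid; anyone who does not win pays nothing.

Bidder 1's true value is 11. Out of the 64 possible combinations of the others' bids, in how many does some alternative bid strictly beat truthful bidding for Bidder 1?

Others bid (6, 6, 6): truth gives 0; bid 6 gives 5 > 0. Violating.
Others bid (6, 6, 11): truth gives 0; no alternative beats it.
Others bid (6, 6, 14): truth gives 0; no alternative beats it.
(Checking all 64 profiles: 1 has a profitable deviation, 63 do not.)

1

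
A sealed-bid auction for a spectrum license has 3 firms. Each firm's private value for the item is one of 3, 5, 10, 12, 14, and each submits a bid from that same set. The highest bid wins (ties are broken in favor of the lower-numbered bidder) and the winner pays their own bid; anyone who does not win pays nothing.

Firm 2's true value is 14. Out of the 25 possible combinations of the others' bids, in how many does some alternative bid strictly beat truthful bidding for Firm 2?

Others bid (3, 3): truth gives 0; bid 5 gives 9 > 0. Violating.
Others bid (3, 5): truth gives 0; bid 5 gives 9 > 0. Violating.
Others bid (3, 10): truth gives 0; bid 10 gives 4 > 0. Violating.
Others bid (3, 12): truth gives 0; bid 12 gives 2 > 0. Violating.
Others bid (3, 14): truth gives 0; no alternative beats it.
Others bid (5, 14): truth gives 0; no alternative beats it.
(Checking all 25 profiles: 12 have a profitable deviation, 13 do not.)

12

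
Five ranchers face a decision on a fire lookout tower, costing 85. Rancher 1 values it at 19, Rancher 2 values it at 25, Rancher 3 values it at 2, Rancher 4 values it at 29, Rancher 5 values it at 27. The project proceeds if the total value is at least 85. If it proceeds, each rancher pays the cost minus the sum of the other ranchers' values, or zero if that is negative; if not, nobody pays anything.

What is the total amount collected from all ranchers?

Total value 102 ≥ cost 85, so it is built.
Rancher 1: others sum to 83; max(0, 85 - 83) = 2.
Rancher 2: others sum to 77; max(0, 85 - 77) = 8.
Rancher 3: others sum to 100; max(0, 85 - 100) = 0.
Rancher 4: others sum to 73; max(0, 85 - 73) = 12.
Rancher 5: others sum to 75; max(0, 85 - 75) = 10.
Total collected = 2 + 8 + 0 + 12 + 10 = 32.

32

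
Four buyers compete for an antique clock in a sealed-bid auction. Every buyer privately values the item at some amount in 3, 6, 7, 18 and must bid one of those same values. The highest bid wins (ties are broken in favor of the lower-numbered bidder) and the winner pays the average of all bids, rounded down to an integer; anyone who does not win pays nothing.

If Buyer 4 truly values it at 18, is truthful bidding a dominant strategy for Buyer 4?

Consider the case where Buyer 1 bids 3, Buyer 2 bids 3 and Buyer 3 bids 3.
Truthful bid 18: wins, pays 6, utility 18 - 6 = 12.
Bid 6 instead: wins, pays 3, utility 18 - 3 = 15.
Since 15 > 12, bidding 6 is strictly better here, so truthful bidding is not dominant.

No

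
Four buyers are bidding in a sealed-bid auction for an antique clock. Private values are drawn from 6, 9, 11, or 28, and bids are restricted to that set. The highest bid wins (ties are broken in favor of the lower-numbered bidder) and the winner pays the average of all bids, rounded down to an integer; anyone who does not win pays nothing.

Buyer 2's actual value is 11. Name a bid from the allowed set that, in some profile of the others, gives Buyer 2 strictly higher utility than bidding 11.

9

Suppose Buyer 1 bids 6, Buyer 3 bids 6 and Buyer 4 bids 6.
Bid 11: wins, pays 7, utility 11 - 7 = 4.
Bid 9: wins, pays 6, utility 11 - 6 = 5.
So bidding 9 beats truth here (5 > 4).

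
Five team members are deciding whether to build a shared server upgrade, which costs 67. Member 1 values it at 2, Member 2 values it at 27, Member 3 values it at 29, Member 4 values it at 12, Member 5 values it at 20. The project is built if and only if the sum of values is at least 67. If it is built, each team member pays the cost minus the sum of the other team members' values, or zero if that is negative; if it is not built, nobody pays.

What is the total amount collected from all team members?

10

Total value 90 ≥ cost 67, so it is built.
Member 1: others sum to 88; max(0, 67 - 88) = 0.
Member 2: others sum to 63; max(0, 67 - 63) = 4.
Member 3: others sum to 61; max(0, 67 - 61) = 6.
Member 4: others sum to 78; max(0, 67 - 78) = 0.
Member 5: others sum to 70; max(0, 67 - 70) = 0.
Total collected = 0 + 4 + 6 + 0 + 0 = 10.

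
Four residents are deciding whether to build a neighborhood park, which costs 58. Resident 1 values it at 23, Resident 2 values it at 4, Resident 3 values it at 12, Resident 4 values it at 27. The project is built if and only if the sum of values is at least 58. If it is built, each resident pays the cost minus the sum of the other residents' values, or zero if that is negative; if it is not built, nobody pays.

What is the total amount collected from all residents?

Total value 66 ≥ cost 58, so it is built.
Resident 1: others sum to 43; max(0, 58 - 43) = 15.
Resident 2: others sum to 62; max(0, 58 - 62) = 0.
Resident 3: others sum to 54; max(0, 58 - 54) = 4.
Resident 4: others sum to 39; max(0, 58 - 39) = 19.
Total collected = 15 + 0 + 4 + 19 = 38.

38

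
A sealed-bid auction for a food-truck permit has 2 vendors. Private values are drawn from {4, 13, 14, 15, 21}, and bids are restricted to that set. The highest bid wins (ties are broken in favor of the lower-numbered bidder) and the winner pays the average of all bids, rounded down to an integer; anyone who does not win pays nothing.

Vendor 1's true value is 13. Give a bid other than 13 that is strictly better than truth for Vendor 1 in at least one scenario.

4

Suppose Vendor 2 bids 4.
Bid 13: wins, pays 8, utility 13 - 8 = 5.
Bid 4: wins, pays 4, utility 13 - 4 = 9.
So bidding 4 beats truth here (9 > 5).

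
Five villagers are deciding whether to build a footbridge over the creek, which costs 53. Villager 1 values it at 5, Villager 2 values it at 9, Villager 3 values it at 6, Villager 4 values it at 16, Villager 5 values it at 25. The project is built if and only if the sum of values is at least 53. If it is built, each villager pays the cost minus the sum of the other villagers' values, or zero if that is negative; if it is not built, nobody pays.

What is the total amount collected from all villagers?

Total value 61 ≥ cost 53, so it is built.
Villager 1: others sum to 56; max(0, 53 - 56) = 0.
Villager 2: others sum to 52; max(0, 53 - 52) = 1.
Villager 3: others sum to 55; max(0, 53 - 55) = 0.
Villager 4: others sum to 45; max(0, 53 - 45) = 8.
Villager 5: others sum to 36; max(0, 53 - 36) = 17.
Total collected = 0 + 1 + 0 + 8 + 17 = 26.

26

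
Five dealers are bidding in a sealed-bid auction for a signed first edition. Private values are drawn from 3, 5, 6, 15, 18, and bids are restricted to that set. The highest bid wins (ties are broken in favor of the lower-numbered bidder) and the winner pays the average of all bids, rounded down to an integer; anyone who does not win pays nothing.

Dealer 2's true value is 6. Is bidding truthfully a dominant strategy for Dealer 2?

Consider the case where Dealer 1 bids 3, Dealer 3 bids 3, Dealer 4 bids 3 and Dealer 5 bids 5.
Truthful bid 6: wins, pays 4, utility 6 - 4 = 2.
Bid 5 instead: wins, pays 3, utility 6 - 3 = 3.
Since 3 > 2, bidding 5 is strictly better here, so truthful bidding is not dominant.

No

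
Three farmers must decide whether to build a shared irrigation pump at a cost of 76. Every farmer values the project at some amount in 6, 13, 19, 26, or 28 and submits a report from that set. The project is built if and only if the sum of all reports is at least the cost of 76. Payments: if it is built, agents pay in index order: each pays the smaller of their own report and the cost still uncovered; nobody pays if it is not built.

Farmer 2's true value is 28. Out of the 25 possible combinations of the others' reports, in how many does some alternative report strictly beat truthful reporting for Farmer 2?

4

Others report (26, 26): truth gives 0; report 26 gives 2 > 0. Violating.
Others report (26, 28): truth gives 0; report 26 gives 2 > 0. Violating.
Others report (28, 26): truth gives 0; report 26 gives 2 > 0. Violating.
Others report (28, 28): truth gives 0; report 26 gives 2 > 0. Violating.
Others report (6, 6): truth gives 0; no alternative beats it.
Others report (6, 13): truth gives 0; no alternative beats it.
(Checking all 25 profiles: 4 have a profitable deviation, 21 do not.)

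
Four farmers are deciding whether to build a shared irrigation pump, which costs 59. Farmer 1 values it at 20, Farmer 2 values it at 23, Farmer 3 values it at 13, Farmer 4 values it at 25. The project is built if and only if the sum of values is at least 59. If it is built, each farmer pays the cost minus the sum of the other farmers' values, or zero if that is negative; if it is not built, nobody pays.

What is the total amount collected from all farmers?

Total value 81 ≥ cost 59, so it is built.
Farmer 1: others sum to 61; max(0, 59 - 61) = 0.
Farmer 2: others sum to 58; max(0, 59 - 58) = 1.
Farmer 3: others sum to 68; max(0, 59 - 68) = 0.
Farmer 4: others sum to 56; max(0, 59 - 56) = 3.
Total collected = 0 + 1 + 0 + 3 = 4.

4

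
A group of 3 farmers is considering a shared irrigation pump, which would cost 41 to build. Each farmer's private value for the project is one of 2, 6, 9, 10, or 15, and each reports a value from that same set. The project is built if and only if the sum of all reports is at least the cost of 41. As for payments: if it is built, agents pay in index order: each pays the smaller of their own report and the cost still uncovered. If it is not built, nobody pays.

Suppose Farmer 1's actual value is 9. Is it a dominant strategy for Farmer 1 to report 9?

Check each profile of the others' reports and compare truth against every alternative report.
Others report (2, 2): truth gives 0, best alternative gives 0.
Others report (2, 6): truth gives 0, best alternative gives 0.
Others report (2, 9): truth gives 0, best alternative gives 0.
Others report (2, 10): truth gives 0, best alternative gives 0.
Others report (2, 15): truth gives 0, best alternative gives 0.
Others report (6, 2): truth gives 0, best alternative gives 0.
(Remaining 19 profiles checked similarly; truth is weakly best in each.)
In every case the truthful report is at least as good as any alternative, so it is a dominant strategy.

Yes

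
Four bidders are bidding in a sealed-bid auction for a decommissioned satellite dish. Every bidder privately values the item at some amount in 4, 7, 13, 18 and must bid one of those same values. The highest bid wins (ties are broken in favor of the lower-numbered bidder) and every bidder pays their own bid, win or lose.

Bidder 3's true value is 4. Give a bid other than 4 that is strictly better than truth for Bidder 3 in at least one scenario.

Suppose Bidder 1 bids 4, Bidder 2 bids 4 and Bidder 4 bids 4.
Bid 4: loses but pays 4, utility -4.
Bid 7: wins, pays 7, utility 4 - 7 = -3.
So bidding 7 beats truth here (-3 > -4).

7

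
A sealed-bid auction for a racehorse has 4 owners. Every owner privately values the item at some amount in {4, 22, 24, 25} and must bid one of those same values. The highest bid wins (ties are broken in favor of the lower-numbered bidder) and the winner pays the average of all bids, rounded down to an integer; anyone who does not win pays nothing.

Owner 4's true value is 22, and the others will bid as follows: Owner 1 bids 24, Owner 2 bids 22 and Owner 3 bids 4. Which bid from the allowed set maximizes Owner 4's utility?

25

Bid 4: loses, pays 0, utility 0.
Bid 22: loses, pays 0, utility 0.
Bid 24: loses, pays 0, utility 0.
Bid 25: wins, pays 18, utility 22 - 18 = 4.
The best choice is 25 with utility 4.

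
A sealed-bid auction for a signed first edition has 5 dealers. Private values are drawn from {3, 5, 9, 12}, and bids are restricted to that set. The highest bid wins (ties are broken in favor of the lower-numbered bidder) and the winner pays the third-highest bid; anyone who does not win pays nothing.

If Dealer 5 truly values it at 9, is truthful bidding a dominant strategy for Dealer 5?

Consider the case where Dealer 1 bids 3, Dealer 2 bids 3, Dealer 3 bids 3 and Dealer 4 bids 9.
Truthful bid 9: loses, pays 0, utility 0.
Bid 12 instead: wins, pays 3, utility 9 - 3 = 6.
Since 6 > 0, bidding 12 is strictly better here, so truthful bidding is not dominant.

No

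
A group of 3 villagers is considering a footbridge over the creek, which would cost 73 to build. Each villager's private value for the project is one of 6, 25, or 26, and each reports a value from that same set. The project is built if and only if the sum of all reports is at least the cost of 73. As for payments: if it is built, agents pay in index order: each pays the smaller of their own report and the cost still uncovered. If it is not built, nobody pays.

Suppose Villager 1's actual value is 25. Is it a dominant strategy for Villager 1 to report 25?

Check each profile of the others' reports and compare truth against every alternative report.
Others report (6, 6): truth gives 0, best alternative gives 0.
Others report (6, 25): truth gives 0, best alternative gives 0.
Others report (6, 26): truth gives 0, best alternative gives 0.
Others report (25, 6): truth gives 0, best alternative gives 0.
Others report (25, 25): truth gives 0, best alternative gives 0.
Others report (25, 26): truth gives 0, best alternative gives 0.
(Remaining 3 profiles checked similarly; truth is weakly best in each.)
In every case the truthful report is at least as good as any alternative, so it is a dominant strategy.

Yes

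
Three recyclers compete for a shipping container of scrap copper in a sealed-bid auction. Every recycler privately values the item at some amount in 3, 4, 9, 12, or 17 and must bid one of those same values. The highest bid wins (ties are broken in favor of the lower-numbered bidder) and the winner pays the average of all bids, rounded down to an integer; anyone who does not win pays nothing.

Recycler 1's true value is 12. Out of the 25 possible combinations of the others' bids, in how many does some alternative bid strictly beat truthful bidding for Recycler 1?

Others bid (3, 3): truth gives 6; bid 3 gives 9 > 6. Violating.
Others bid (3, 4): truth gives 6; bid 4 gives 9 > 6. Violating.
Others bid (3, 9): truth gives 4; bid 9 gives 5 > 4. Violating.
Others bid (4, 3): truth gives 6; bid 4 gives 9 > 6. Violating.
Others bid (3, 12): truth gives 3; no alternative beats it.
Others bid (3, 17): truth gives 0; no alternative beats it.
(Checking all 25 profiles: 9 have a profitable deviation, 16 do not.)

9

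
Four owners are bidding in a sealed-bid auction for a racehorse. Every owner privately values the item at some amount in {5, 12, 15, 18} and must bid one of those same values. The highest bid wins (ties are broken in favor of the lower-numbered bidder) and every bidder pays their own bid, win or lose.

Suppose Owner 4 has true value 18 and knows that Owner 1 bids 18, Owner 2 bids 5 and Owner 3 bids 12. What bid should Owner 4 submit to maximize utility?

Bid 5: loses but pays 5, utility -5.
Bid 12: loses but pays 12, utility -12.
Bid 15: loses but pays 15, utility -15.
Bid 18: loses but pays 18, utility -18.
The best choice is 5 with utility -5.

5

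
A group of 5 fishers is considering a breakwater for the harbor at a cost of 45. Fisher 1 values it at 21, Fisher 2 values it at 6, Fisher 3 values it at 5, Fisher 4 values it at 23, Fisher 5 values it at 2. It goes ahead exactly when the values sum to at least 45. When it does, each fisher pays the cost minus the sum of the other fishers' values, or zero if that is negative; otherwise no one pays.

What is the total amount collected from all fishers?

Total value 57 ≥ cost 45, so it is built.
Fisher 1: others sum to 36; max(0, 45 - 36) = 9.
Fisher 2: others sum to 51; max(0, 45 - 51) = 0.
Fisher 3: others sum to 52; max(0, 45 - 52) = 0.
Fisher 4: others sum to 34; max(0, 45 - 34) = 11.
Fisher 5: others sum to 55; max(0, 45 - 55) = 0.
Total collected = 9 + 0 + 0 + 11 + 0 = 20.

20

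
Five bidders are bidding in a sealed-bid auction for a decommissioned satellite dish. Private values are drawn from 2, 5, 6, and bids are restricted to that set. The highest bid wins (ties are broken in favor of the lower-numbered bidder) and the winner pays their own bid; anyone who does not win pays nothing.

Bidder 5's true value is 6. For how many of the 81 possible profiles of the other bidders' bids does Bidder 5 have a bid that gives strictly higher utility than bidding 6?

1

Others bid (2, 2, 2, 2): truth gives 0; bid 5 gives 1 > 0. Violating.
Others bid (2, 2, 2, 5): truth gives 0; no alternative beats it.
Others bid (2, 2, 2, 6): truth gives 0; no alternative beats it.
(Checking all 81 profiles: 1 has a profitable deviation, 80 do not.)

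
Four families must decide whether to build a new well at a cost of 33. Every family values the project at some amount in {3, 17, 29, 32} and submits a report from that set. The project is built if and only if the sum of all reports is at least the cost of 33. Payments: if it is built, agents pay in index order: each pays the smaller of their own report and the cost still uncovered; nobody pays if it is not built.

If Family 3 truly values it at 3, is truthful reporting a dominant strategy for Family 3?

Check each profile of the others' reports and compare truth against every alternative report.
Others report (3, 3, 17): truth gives 0, best alternative gives -14.
Others report (3, 3, 29): truth gives 0, best alternative gives -14.
Others report (3, 3, 32): truth gives 0, best alternative gives -14.
Others report (3, 17, 3): truth gives 0, best alternative gives -10.
Others report (3, 17, 17): truth gives 0, best alternative gives -10.
Others report (3, 17, 29): truth gives 0, best alternative gives -10.
(Remaining 58 profiles checked similarly; truth is weakly best in each.)
In every case the truthful report is at least as good as any alternative, so it is a dominant strategy.

Yes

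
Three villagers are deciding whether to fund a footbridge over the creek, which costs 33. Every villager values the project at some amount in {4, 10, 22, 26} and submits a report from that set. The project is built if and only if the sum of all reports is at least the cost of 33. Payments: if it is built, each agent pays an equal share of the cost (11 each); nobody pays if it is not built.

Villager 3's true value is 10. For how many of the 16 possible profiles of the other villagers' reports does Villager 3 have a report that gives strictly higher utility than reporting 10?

2

Others report (4, 22): truth gives -1; report 4 gives 0 > -1. Violating.
Others report (22, 4): truth gives -1; report 4 gives 0 > -1. Violating.
Others report (4, 4): truth gives 0; no alternative beats it.
Others report (4, 10): truth gives 0; no alternative beats it.
(Checking all 16 profiles: 2 have a profitable deviation, 14 do not.)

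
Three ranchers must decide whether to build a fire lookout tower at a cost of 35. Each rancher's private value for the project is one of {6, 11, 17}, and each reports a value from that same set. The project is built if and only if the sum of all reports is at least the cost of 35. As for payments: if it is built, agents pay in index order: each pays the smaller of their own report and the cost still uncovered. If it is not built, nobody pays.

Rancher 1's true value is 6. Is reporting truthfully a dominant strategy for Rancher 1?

Yes

Check each profile of the others' reports and compare truth against every alternative report.
Others report (11, 17): truth gives 0, best alternative gives -5.
Others report (17, 11): truth gives 0, best alternative gives -5.
Others report (17, 17): truth gives 0, best alternative gives -5.
Others report (6, 6): truth gives 0, best alternative gives 0.
Others report (6, 11): truth gives 0, best alternative gives 0.
Others report (6, 17): truth gives 0, best alternative gives 0.
(Remaining 3 profiles checked similarly; truth is weakly best in each.)
In every case the truthful report is at least as good as any alternative, so it is a dominant strategy.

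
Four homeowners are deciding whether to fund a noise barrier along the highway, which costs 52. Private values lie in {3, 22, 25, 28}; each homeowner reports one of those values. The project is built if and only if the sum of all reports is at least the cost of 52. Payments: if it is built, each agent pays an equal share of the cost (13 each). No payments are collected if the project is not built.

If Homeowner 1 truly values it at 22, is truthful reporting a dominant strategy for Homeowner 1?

Consider the case where Homeowner 2 reports 3, Homeowner 3 reports 3 and Homeowner 4 reports 22.
Truthful report 22: project not built, utility 0.
Report 25 instead: project built, pays 13, utility 22 - 13 = 9.
Since 9 > 0, reporting 25 is strictly better here, so truthful reporting is not dominant.

No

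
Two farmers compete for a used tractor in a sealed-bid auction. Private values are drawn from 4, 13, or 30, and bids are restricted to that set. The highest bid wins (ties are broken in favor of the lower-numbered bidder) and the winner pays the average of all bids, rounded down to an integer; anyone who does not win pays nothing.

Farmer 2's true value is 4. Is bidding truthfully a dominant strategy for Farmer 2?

Yes

Check each profile of the others' bids and compare truth against every alternative bid.
Others bid (4): truth gives 0, best alternative gives -4.
Others bid (13): truth gives 0, best alternative gives 0.
Others bid (30): truth gives 0, best alternative gives 0.
In every case the truthful bid is at least as good as any alternative, so it is a dominant strategy.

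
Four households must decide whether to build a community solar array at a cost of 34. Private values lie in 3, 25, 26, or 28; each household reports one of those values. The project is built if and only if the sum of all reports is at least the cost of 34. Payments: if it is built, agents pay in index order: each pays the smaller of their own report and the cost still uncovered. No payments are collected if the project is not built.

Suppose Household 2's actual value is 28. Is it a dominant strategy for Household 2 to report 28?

Consider the case where Household 1 reports 3, Household 3 reports 3 and Household 4 reports 3.
Truthful report 28: project built, pays 28, utility 28 - 28 = 0.
Report 25 instead: project built, pays 25, utility 28 - 25 = 3.
Since 3 > 0, reporting 25 is strictly better here, so truthful reporting is not dominant.

No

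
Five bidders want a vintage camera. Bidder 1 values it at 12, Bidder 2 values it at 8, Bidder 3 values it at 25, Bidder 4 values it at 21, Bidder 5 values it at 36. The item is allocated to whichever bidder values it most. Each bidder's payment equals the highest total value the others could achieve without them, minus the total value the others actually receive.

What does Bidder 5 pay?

25

Bidder 5 has the highest value and receives the item.
Without Bidder 5, the item would go to the next-highest value, 25, so the others could achieve 25.
With Bidder 5 present and winning, the others receive nothing, so their total is 0.
Payment = 25 - 0 = 25.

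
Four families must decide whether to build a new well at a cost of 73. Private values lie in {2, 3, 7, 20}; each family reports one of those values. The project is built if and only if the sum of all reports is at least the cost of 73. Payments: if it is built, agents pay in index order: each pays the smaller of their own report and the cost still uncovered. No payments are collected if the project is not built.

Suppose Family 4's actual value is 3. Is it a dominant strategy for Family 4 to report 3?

Yes

Check each profile of the others' reports and compare truth against every alternative report.
Others report (2, 2, 2): truth gives 0, best alternative gives 0.
Others report (2, 2, 3): truth gives 0, best alternative gives 0.
Others report (2, 2, 7): truth gives 0, best alternative gives 0.
Others report (2, 2, 20): truth gives 0, best alternative gives 0.
Others report (2, 3, 2): truth gives 0, best alternative gives 0.
Others report (2, 3, 3): truth gives 0, best alternative gives 0.
(Remaining 58 profiles checked similarly; truth is weakly best in each.)
In every case the truthful report is at least as good as any alternative, so it is a dominant strategy.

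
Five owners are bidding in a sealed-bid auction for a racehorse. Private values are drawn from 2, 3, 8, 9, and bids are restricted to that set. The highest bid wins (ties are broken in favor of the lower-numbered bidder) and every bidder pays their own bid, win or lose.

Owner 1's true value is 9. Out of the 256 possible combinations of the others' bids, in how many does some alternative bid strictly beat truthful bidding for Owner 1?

81

Others bid (2, 2, 2, 2): truth gives 0; bid 2 gives 7 > 0. Violating.
Others bid (2, 2, 2, 3): truth gives 0; bid 3 gives 6 > 0. Violating.
Others bid (2, 2, 2, 8): truth gives 0; bid 8 gives 1 > 0. Violating.
Others bid (2, 2, 3, 2): truth gives 0; bid 3 gives 6 > 0. Violating.
Others bid (2, 2, 2, 9): truth gives 0; no alternative beats it.
Others bid (2, 2, 3, 9): truth gives 0; no alternative beats it.
(Checking all 256 profiles: 81 have a profitable deviation, 175 do not.)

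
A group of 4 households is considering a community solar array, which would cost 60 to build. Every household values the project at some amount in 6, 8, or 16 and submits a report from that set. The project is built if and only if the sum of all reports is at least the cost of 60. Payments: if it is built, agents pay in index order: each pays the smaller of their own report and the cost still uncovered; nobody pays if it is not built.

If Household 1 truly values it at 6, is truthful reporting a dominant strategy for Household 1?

Yes

Check each profile of the others' reports and compare truth against every alternative report.
Others report (6, 6, 6): truth gives 0, best alternative gives 0.
Others report (6, 6, 8): truth gives 0, best alternative gives 0.
Others report (6, 6, 16): truth gives 0, best alternative gives 0.
Others report (6, 8, 6): truth gives 0, best alternative gives 0.
Others report (6, 8, 8): truth gives 0, best alternative gives 0.
Others report (6, 8, 16): truth gives 0, best alternative gives 0.
(Remaining 21 profiles checked similarly; truth is weakly best in each.)
In every case the truthful report is at least as good as any alternative, so it is a dominant strategy.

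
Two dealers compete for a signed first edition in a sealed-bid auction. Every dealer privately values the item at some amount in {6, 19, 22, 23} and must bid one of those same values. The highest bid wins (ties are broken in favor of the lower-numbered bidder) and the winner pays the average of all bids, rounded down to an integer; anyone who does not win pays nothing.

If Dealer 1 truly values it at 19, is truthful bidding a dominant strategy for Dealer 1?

No

Consider the case where Dealer 2 bids 6.
Truthful bid 19: wins, pays 12, utility 19 - 12 = 7.
Bid 6 instead: wins, pays 6, utility 19 - 6 = 13.
Since 13 > 7, bidding 6 is strictly better here, so truthful bidding is not dominant.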